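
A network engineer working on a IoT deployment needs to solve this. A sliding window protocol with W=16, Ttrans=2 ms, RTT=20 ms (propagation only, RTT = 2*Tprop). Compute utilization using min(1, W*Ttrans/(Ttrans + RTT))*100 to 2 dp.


Given: W = 16, Ttrans = 2 ms, RTT = 20 ms (= 2 * Tprop, Tprop = 10 ms)
Cycle time = Ttrans + RTT = 2 + 20 = 22 ms (first packet sent until its ACK returns)
W * Ttrans = 16 * 2 = 32 ms of sending per cycle
W * Ttrans / (Ttrans + RTT) = 32 / 22 = 1.454545
U = min(1, 1.454545) = 1.000000
U% = 100.00%

100.00


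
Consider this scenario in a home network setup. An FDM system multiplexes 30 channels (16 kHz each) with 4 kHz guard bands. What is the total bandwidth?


Given: 30 channels, 16 kHz each, guard = 4 kHz
Channel bandwidth = 30 * 16 = 480 kHz
Guard bands = 29 gaps * 4 kHz = 116 kHz
Total = 480 + 116 = 596 kHz

596


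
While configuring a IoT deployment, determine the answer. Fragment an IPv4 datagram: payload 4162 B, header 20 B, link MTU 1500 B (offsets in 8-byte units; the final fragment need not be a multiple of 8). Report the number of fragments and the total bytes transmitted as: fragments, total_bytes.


Max data per non-final fragment = floor((MTU - header)/8)*8 = floor((1500 - 20)/8)*8 = floor(1480/8)*8 = 1480 B
Final fragment needs no 8-byte alignment: it can carry up to MTU - header = 1480 B
Non-final fragments needed = ceil((payload - 1480) / 1480) = ceil(2682/1480) = ceil(1.8122) = 2
Number of fragments = 2 + 1 = 3
Fragment sizes (data): 2 * 1480 B + 1202 B (last, 1202 <= 1480 OK)
Total bytes sent = payload + n_frags * header = 4162 + 3*20 = 4162 + 60 = 4222 B

3, 4222


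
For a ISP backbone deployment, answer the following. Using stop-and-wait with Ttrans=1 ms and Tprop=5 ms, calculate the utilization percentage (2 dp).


Given: Ttrans = 1 ms, Tprop = 5 ms
RTT = 2 * Tprop = 2 * 5 = 10 ms
U = Ttrans / (Ttrans + RTT)
U = 1 / (1 + 10)
U = 1 / 11 = 0.090909
U% = 9.09%

9.09


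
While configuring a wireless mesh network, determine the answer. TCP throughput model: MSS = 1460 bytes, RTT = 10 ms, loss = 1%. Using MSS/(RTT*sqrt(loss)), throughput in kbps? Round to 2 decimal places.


Given: MSS = 1460 bytes, RTT = 10 ms, loss = 1%
RTT in seconds = 10 / 1000 = 0.01
Loss rate = 1% = 0.01
sqrt(loss) = sqrt(0.01) = 0.1
Throughput (bytes/s) = 1460 / (0.01 * 0.1) = 1460000.0000
Throughput (kbps) = 1460000.0000 * 8 / 1000 = 11680.000000 -> 11680.00 kbps (2 dp)

11680.00


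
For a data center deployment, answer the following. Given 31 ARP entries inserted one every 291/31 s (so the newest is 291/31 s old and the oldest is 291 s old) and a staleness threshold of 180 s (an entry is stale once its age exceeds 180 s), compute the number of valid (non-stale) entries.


Ages are k * 291/31 s for k = 1..31 (spacing = 9.3871 s).
Entry k is valid iff k * 291/31 <= 180 iff k <= 31 * 180 / 291 = 19.1753
n_valid = floor(19.1753) = 19
(n_stale = 31 - 19 = 12)

19


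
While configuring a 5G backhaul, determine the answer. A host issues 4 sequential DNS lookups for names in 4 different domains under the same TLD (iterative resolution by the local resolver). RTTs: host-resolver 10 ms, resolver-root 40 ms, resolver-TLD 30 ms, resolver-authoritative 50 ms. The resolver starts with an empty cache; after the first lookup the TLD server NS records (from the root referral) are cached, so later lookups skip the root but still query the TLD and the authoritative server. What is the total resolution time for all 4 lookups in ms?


Lookup 1 (cold cache): local + root + TLD + auth = 10 + 40 + 30 + 50 = 130 ms
Lookups 2..4 (TLD NS cached -> skip root; new domain -> still ask TLD and auth): local + TLD + auth = 10 + 30 + 50 = 90 ms each
Remaining 3 lookups: 3 * 90 = 270 ms
Total = 130 + 270 = 400 ms

400


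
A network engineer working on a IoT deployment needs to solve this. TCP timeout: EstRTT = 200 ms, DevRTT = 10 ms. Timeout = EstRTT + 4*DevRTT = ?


Given: EstRTT = 200 ms, DevRTT = 10 ms
Timeout = EstRTT + 4 * DevRTT
4 * DevRTT = 4 * 10 = 40
Timeout = 200 + 40 = 240 ms

240


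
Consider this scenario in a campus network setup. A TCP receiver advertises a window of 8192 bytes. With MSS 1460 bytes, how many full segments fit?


Given: RWND = 8192 bytes, MSS = 1460 bytes
Full segments = floor(RWND / MSS)
Full segments = floor(8192 / 1460)
Full segments = floor(5.611) = 5

5


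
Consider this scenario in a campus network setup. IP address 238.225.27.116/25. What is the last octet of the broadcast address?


Given: IP = 238.225.27.116, prefix = /25
Host bits = 32 - 25 = 7
Network last octet = 116 AND mask = 0
Host part size = 2^7 - 1 = 127
Broadcast last octet = 0 OR 127 = 127

127


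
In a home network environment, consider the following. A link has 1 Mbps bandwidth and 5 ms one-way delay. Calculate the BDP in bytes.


Given: bandwidth = 1 Mbps, delay = 5 ms
BDP in bits = 1 * 10^6 * 5 / 1000
BDP in bits = 5000
BDP in bytes = 5000 / 8 = 625

625


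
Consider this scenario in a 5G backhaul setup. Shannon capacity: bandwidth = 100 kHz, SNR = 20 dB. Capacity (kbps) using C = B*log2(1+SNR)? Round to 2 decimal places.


Given: B = 100 kHz, SNR = 20 dB
SNR linear = 10^(20/10) = 100
1 + SNR = 101
log2(101) = 6.6582114828
C = 100 * 1000 * 6.6582114828 = 665821.1483 bps
C = 665.821148 kbps -> 665.82 kbps (2 dp)

665.82


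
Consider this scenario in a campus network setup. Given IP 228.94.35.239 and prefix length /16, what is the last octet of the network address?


Given: IP = 228.94.35.239, prefix = /16
Subnet mask = 255.255.0.0
Last octet of IP: 239
Last octet of mask: 0
Network last octet = 239 AND 0 = 0

0


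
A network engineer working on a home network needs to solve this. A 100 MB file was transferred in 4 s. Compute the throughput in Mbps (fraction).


Given: file = 100 MB, time = 4 s
File in Mb = 100 * 8 = 800 Mb
Throughput = 800 / 4 Mbps
Throughput = 200 Mbps

200


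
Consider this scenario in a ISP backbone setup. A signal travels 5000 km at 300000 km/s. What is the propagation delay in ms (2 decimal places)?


Given: distance = 5000 km, speed = 300000 km/s
Delay = distance / speed = 5000 / 300000 seconds
Delay in ms = 5000 * 1000 / 300000
Delay = 16.6667 ms
Rounded to 2 dp = 16.67 ms

16.67


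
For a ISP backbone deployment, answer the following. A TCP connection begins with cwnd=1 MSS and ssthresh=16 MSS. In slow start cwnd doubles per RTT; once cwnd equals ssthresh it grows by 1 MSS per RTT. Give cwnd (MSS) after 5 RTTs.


RTT 0: cwnd = 1 MSS (initial)
RTT 1: cwnd = 2 MSS (slow start, doubled)
RTT 2: cwnd = 4 MSS (slow start, doubled)
RTT 3: cwnd = 8 MSS (slow start, doubled)
RTT 4: cwnd = 16 MSS (slow start, doubled)
RTT 5: cwnd = 17 MSS (congestion avoidance, +1)

17


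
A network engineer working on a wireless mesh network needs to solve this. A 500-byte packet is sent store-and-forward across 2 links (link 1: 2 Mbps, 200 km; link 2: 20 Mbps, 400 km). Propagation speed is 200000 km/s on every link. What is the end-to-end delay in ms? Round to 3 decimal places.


Packet = 500 bytes = 4000 bits. Store-and-forward: sum (t_trans + t_prop) per link.
Link 1: t_trans = 4000/(2*10^6) s = 2.0000 ms; t_prop = 200/200000 s = 1.0000 ms; subtotal = 3.0000 ms
Link 2: t_trans = 4000/(20*10^6) s = 0.2000 ms; t_prop = 400/200000 s = 2.0000 ms; subtotal = 2.2000 ms
End-to-end = 3.0000 + 2.2000 = 5.2000 ms -> 5.200 ms (3 dp)

5.200


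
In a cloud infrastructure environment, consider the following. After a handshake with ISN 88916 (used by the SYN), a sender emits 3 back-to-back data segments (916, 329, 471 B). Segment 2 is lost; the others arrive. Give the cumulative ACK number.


SYN uses sequence number 88916; first data byte = ISN + 1 = 88917.
Segment 1: SEQ = 88917, len = 916 B, covers [88917, 89832]
Segment 2: SEQ = 89833, len = 329 B, covers [89833, 90161] [LOST]
Segment 3: SEQ = 90162, len = 471 B, covers [90162, 90632]
In-order data received: bytes [88917, 89832] (segments 1..1).
Segment 2 missing -> gap begins at byte 89833; later segments buffered out of order.
Cumulative ACK = next expected in-order byte = 88917 + 916 = 89833

89833


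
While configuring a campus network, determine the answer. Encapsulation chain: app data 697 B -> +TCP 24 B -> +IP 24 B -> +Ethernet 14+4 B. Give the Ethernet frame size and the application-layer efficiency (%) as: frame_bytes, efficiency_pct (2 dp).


TCP segment = 697 + 24 = 721 B
IP packet = 721 + 24 = 745 B
Ethernet frame = 745 + 14 + 4 = 763 B
Efficiency = app / frame = 697 / 763 = 0.913499 = 91.3499% -> 91.35% (2 dp)

763, 91.35


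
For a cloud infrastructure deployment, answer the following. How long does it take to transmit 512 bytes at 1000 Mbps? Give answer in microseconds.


Given: packet = 512 bytes, bandwidth = 1000 Mbps
Packet in bits = 512 * 8 = 4096 bits
Bandwidth = 1000 * 10^6 = 1000000000 bps
Time = 4096 / 1000000000 seconds
Time in us = 4096 * 10^6 / 1000000000 = 4.096

4.096


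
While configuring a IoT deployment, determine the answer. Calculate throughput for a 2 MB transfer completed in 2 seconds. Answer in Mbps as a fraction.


Given: file = 2 MB, time = 2 s
File in Mb = 2 * 8 = 16 Mb
Throughput = 16 / 2 Mbps
Throughput = 8 Mbps

8


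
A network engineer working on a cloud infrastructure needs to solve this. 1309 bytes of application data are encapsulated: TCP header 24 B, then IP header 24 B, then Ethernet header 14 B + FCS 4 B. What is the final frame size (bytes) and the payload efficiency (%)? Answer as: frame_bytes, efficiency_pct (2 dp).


TCP segment = 1309 + 24 = 1333 B
IP packet = 1333 + 24 = 1357 B
Ethernet frame = 1357 + 14 + 4 = 1375 B
Efficiency = app / frame = 1309 / 1375 = 0.952000 = 95.2000% -> 95.20% (2 dp)

1375, 95.20


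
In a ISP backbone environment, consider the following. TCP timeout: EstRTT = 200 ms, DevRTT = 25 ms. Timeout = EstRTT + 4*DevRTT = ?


Given: EstRTT = 200 ms, DevRTT = 25 ms
Timeout = EstRTT + 4 * DevRTT
4 * DevRTT = 4 * 25 = 100
Timeout = 200 + 100 = 300 ms

300


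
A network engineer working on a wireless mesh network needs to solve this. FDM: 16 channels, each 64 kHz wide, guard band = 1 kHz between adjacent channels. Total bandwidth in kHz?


Given: 16 channels, 64 kHz each, guard = 1 kHz
Channel bandwidth = 16 * 64 = 1024 kHz
Guard bands = 15 gaps * 1 kHz = 15 kHz
Total = 1024 + 15 = 1039 kHz

1039


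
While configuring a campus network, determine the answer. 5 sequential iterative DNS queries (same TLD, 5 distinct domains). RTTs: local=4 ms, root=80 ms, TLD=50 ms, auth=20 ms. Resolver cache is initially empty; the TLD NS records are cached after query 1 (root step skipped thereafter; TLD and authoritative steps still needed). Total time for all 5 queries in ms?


Lookup 1 (cold cache): local + root + TLD + auth = 4 + 80 + 50 + 20 = 154 ms
Lookups 2..5 (TLD NS cached -> skip root; new domain -> still ask TLD and auth): local + TLD + auth = 4 + 50 + 20 = 74 ms each
Remaining 4 lookups: 4 * 74 = 296 ms
Total = 154 + 296 = 450 ms

450


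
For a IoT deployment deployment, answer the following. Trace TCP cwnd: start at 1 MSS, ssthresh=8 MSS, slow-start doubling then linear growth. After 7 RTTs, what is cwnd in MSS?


RTT 0: cwnd = 1 MSS (initial)
RTT 1: cwnd = 2 MSS (slow start, doubled)
RTT 2: cwnd = 4 MSS (slow start, doubled)
RTT 3: cwnd = 8 MSS (slow start, doubled)
RTT 4: cwnd = 9 MSS (congestion avoidance, +1)
RTT 5: cwnd = 10 MSS (congestion avoidance, +1)
RTT 6: cwnd = 11 MSS (congestion avoidance, +1)
RTT 7: cwnd = 12 MSS (congestion avoidance, +1)

12


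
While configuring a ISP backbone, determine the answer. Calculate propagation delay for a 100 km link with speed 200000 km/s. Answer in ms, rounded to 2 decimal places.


Given: distance = 100 km, speed = 200000 km/s
Delay = distance / speed = 100 / 200000 seconds
Delay in ms = 100 * 1000 / 200000
Delay = 0.5000 ms
Rounded to 2 dp = 0.50 ms

0.50


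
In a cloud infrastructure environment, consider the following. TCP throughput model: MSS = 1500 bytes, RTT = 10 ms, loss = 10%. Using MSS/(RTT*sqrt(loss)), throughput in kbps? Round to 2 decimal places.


Given: MSS = 1500 bytes, RTT = 10 ms, loss = 10%
RTT in seconds = 10 / 1000 = 0.01
Loss rate = 10% = 0.1
sqrt(loss) = sqrt(0.1) = 0.316227766017
Throughput (bytes/s) = 1500 / (0.01 * 0.316227766017) = 474341.6490
Throughput (kbps) = 474341.6490 * 8 / 1000 = 3794.733192 -> 3794.73 kbps (2 dp)

3794.73


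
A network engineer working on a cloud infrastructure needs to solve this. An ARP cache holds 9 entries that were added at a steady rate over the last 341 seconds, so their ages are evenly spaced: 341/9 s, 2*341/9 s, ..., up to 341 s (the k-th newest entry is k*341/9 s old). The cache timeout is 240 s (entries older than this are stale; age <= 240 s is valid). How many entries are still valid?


Ages are k * 341/9 s for k = 1..9 (spacing = 37.8889 s).
Entry k is valid iff k * 341/9 <= 240 iff k <= 9 * 240 / 341 = 6.3343
n_valid = floor(6.3343) = 6
(n_stale = 9 - 6 = 3)

6


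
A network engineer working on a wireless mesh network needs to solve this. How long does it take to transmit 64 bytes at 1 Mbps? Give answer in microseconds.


Given: packet = 64 bytes, bandwidth = 1 Mbps
Packet in bits = 64 * 8 = 512 bits
Bandwidth = 1 * 10^6 = 1000000 bps
Time = 512 / 1000000 seconds
Time in us = 512 * 10^6 / 1000000 = 512

512


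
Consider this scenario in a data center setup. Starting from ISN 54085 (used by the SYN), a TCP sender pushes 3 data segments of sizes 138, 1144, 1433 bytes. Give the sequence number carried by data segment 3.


The SYN occupies sequence number ISN = 54085, so the first data byte is ISN + 1 = 54086.
SEQ of data segment i = (ISN + 1) + sum of payload sizes of segments 1..i-1.
Segment 1: SEQ = 54086, payload = 138 bytes
Segment 2: SEQ = 54224, payload = 1144 bytes
Segment 3: SEQ = 55368, payload = 1433 bytes
SEQ of segment 3 = 54086 + 138 + 1144 = 55368

55368


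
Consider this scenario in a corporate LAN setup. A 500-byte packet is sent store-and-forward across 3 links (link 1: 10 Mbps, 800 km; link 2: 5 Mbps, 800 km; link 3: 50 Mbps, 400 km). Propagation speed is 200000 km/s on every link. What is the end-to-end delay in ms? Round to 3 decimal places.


Packet = 500 bytes = 4000 bits. Store-and-forward: sum (t_trans + t_prop) per link.
Link 1: t_trans = 4000/(10*10^6) s = 0.4000 ms; t_prop = 800/200000 s = 4.0000 ms; subtotal = 4.4000 ms
Link 2: t_trans = 4000/(5*10^6) s = 0.8000 ms; t_prop = 800/200000 s = 4.0000 ms; subtotal = 4.8000 ms
Link 3: t_trans = 4000/(50*10^6) s = 0.0800 ms; t_prop = 400/200000 s = 2.0000 ms; subtotal = 2.0800 ms
End-to-end = 4.4000 + 4.8000 + 2.0800 = 11.2800 ms -> 11.280 ms (3 dp)

11.280


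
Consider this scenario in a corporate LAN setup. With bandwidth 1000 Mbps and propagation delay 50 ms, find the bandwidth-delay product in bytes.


Given: bandwidth = 1000 Mbps, delay = 50 ms
BDP in bits = 1000 * 10^6 * 50 / 1000
BDP in bits = 50000000
BDP in bytes = 50000000 / 8 = 6250000

6250000


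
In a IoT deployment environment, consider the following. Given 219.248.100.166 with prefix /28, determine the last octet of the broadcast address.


Given: IP = 219.248.100.166, prefix = /28
Host bits = 32 - 28 = 4
Network last octet = 166 AND mask = 160
Host part size = 2^4 - 1 = 15
Broadcast last octet = 160 OR 15 = 175

175


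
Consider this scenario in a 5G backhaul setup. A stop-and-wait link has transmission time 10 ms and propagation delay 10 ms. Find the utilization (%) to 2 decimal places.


Given: Ttrans = 10 ms, Tprop = 10 ms
RTT = 2 * Tprop = 2 * 10 = 20 ms
U = Ttrans / (Ttrans + RTT)
U = 10 / (10 + 20)
U = 10 / 30 = 0.333333
U% = 33.33%

33.33


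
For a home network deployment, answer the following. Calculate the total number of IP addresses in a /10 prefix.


Given: CIDR prefix /10
Host bits = 32 - 10 = 22
Total addresses = 2^22 = 4194304

4194304


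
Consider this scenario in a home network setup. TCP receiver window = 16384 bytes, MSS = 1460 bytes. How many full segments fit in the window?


Given: RWND = 16384 bytes, MSS = 1460 bytes
Full segments = floor(RWND / MSS)
Full segments = floor(16384 / 1460)
Full segments = floor(11.2219) = 11

11


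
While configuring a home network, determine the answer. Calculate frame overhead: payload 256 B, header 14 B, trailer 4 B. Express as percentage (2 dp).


Given: payload = 256 B, header = 14 B, trailer = 4 B
Overhead bytes = header + trailer = 14 + 4 = 18
Total frame = payload + overhead = 256 + 18 = 274
Overhead % = 18 / 274 * 100 = 6.5693% -> 6.57% (2 dp)

6.57


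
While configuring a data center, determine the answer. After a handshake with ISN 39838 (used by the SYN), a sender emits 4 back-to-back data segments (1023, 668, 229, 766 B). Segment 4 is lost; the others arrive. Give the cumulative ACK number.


SYN uses sequence number 39838; first data byte = ISN + 1 = 39839.
Segment 1: SEQ = 39839, len = 1023 B, covers [39839, 40861]
Segment 2: SEQ = 40862, len = 668 B, covers [40862, 41529]
Segment 3: SEQ = 41530, len = 229 B, covers [41530, 41758]
Segment 4: SEQ = 41759, len = 766 B, covers [41759, 42524] [LOST]
In-order data received: bytes [39839, 41758] (segments 1..3).
Segment 4 missing -> gap begins at byte 41759.
Cumulative ACK = next expected in-order byte = 39839 + 1023 + 668 + 229 = 41759

41759


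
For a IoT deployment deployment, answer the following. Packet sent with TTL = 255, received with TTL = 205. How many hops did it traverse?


Given: initial TTL = 255, received TTL = 205
Hops = initial TTL - received TTL
Hops = 255 - 205 = 50

50


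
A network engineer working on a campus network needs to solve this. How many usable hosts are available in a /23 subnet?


Given: subnet mask /23
Host bits = 32 - 23 = 9
Total addresses = 2^9 = 512
Usable hosts = 512 - 2 (network + broadcast) = 510

510


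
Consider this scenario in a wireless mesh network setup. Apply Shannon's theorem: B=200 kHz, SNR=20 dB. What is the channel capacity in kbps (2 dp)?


Given: B = 200 kHz, SNR = 20 dB
SNR linear = 10^(20/10) = 100
1 + SNR = 101
log2(101) = 6.6582114828
C = 200 * 1000 * 6.6582114828 = 1331642.2966 bps
C = 1331.642297 kbps -> 1331.64 kbps (2 dp)

1331.64


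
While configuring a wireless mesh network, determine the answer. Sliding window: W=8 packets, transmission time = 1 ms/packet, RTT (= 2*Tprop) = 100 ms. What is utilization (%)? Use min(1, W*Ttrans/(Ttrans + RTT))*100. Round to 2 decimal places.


Given: W = 8, Ttrans = 1 ms, RTT = 100 ms (= 2 * Tprop, Tprop = 50 ms)
Cycle time = Ttrans + RTT = 1 + 100 = 101 ms (first packet sent until its ACK returns)
W * Ttrans = 8 * 1 = 8 ms of sending per cycle
W * Ttrans / (Ttrans + RTT) = 8 / 101 = 0.079208
U = min(1, 0.079208) = 0.079208
U% = 7.92%

7.92


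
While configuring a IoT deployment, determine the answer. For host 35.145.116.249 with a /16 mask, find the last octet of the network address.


Given: IP = 35.145.116.249, prefix = /16
Subnet mask = 255.255.0.0
Last octet of IP: 249
Last octet of mask: 0
Network last octet = 249 AND 0 = 0

0


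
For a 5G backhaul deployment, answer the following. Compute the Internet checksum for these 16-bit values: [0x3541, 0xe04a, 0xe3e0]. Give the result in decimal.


Given words: [0x3541, 0xe04a, 0xe3e0]
Step 1: Sum all words
Raw sum = 13633 + 57418 + 58336 = 129387
Step 2: Fold carry: (63851 + 1) = 63852
One's complement = ~63852 & 0xFFFF = 1683

1683


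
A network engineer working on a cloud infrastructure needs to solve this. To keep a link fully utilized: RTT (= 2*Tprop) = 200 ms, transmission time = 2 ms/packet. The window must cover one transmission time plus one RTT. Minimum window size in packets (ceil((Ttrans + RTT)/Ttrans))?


Given: Ttrans = 2 ms, RTT = 200 ms (= 2 * Tprop, Tprop = 100 ms)
Time until first ACK returns = Ttrans + RTT = 2 + 200 = 202 ms
Need W * Ttrans >= Ttrans + RTT  ->  W >= (Ttrans + RTT) / Ttrans
(Ttrans + RTT) / Ttrans = 202 / 2 = 101
W_min = ceil(101) = 101

101


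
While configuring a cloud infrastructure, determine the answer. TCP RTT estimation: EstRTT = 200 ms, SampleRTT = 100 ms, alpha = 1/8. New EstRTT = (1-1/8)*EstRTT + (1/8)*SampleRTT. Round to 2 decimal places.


Given: EstRTT = 200 ms, SampleRTT = 100 ms, alpha = 1/8
New EstRTT = (1 - alpha) * EstRTT + alpha * SampleRTT
(7/8) * 200 = 175
(1/8) * 100 = 12.5
New EstRTT = 175 + 12.5 = 187.5 ms -> 187.50 ms (2 dp)

187.50


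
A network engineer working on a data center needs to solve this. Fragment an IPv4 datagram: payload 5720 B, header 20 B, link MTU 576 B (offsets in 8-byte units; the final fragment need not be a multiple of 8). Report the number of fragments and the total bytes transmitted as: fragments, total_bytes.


Max data per non-final fragment = floor((MTU - header)/8)*8 = floor((576 - 20)/8)*8 = floor(556/8)*8 = 552 B
Final fragment needs no 8-byte alignment: it can carry up to MTU - header = 556 B
Non-final fragments needed = ceil((payload - 556) / 552) = ceil(5164/552) = ceil(9.3551) = 10
Number of fragments = 10 + 1 = 11
Fragment sizes (data): 10 * 552 B + 200 B (last, 200 <= 556 OK)
Total bytes sent = payload + n_frags * header = 5720 + 11*20 = 5720 + 220 = 5940 B

11, 5940


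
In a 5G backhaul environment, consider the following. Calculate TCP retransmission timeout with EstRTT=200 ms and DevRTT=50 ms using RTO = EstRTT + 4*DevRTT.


Given: EstRTT = 200 ms, DevRTT = 50 ms
Timeout = EstRTT + 4 * DevRTT
4 * DevRTT = 4 * 50 = 200
Timeout = 200 + 200 = 400 ms

400


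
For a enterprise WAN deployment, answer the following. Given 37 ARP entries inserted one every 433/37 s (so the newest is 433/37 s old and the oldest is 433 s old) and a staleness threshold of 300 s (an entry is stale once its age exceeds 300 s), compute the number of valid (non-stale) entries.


Ages are k * 433/37 s for k = 1..37 (spacing = 11.7027 s).
Entry k is valid iff k * 433/37 <= 300 iff k <= 37 * 300 / 433 = 25.6351
n_valid = floor(25.6351) = 25
(n_stale = 37 - 25 = 12)

25


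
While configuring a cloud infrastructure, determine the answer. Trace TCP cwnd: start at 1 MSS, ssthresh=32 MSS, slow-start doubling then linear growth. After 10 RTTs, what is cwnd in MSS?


RTT 0: cwnd = 1 MSS (initial)
RTT 1: cwnd = 2 MSS (slow start, doubled)
RTT 2: cwnd = 4 MSS (slow start, doubled)
RTT 3: cwnd = 8 MSS (slow start, doubled)
RTT 4: cwnd = 16 MSS (slow start, doubled)
RTT 5: cwnd = 32 MSS (slow start, doubled)
RTT 6: cwnd = 33 MSS (congestion avoidance, +1)
RTT 7: cwnd = 34 MSS (congestion avoidance, +1)
RTT 8: cwnd = 35 MSS (congestion avoidance, +1)
RTT 9: cwnd = 36 MSS (congestion avoidance, +1)
RTT 10: cwnd = 37 MSS (congestion avoidance, +1)

37


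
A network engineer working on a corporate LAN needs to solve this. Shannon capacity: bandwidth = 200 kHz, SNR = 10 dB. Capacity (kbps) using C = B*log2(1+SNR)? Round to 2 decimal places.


Given: B = 200 kHz, SNR = 10 dB
SNR linear = 10^(10/10) = 10
1 + SNR = 11
log2(11) = 3.4594316186
C = 200 * 1000 * 3.4594316186 = 691886.3237 bps
C = 691.886324 kbps -> 691.89 kbps (2 dp)

691.89


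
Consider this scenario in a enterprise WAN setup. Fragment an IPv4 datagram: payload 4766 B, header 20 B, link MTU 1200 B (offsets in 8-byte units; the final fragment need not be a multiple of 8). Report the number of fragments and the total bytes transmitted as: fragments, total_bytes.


Max data per non-final fragment = floor((MTU - header)/8)*8 = floor((1200 - 20)/8)*8 = floor(1180/8)*8 = 1176 B
Final fragment needs no 8-byte alignment: it can carry up to MTU - header = 1180 B
Non-final fragments needed = ceil((payload - 1180) / 1176) = ceil(3586/1176) = ceil(3.0493) = 4
Number of fragments = 4 + 1 = 5
Fragment sizes (data): 4 * 1176 B + 62 B (last, 62 <= 1180 OK)
Total bytes sent = payload + n_frags * header = 4766 + 5*20 = 4766 + 100 = 4866 B

5, 4866


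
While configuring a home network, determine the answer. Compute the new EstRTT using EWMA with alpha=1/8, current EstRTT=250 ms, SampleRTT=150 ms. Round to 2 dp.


Given: EstRTT = 250 ms, SampleRTT = 150 ms, alpha = 1/8
New EstRTT = (1 - alpha) * EstRTT + alpha * SampleRTT
(7/8) * 250 = 218.75
(1/8) * 150 = 18.75
New EstRTT = 218.75 + 18.75 = 237.5 ms -> 237.50 ms (2 dp)

237.50


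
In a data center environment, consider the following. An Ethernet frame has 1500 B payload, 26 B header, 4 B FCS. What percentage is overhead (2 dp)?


Given: payload = 1500 B, header = 26 B, trailer = 4 B
Overhead bytes = header + trailer = 26 + 4 = 30
Total frame = payload + overhead = 1500 + 30 = 1530
Overhead % = 30 / 1530 * 100 = 1.9608% -> 1.96% (2 dp)

1.96


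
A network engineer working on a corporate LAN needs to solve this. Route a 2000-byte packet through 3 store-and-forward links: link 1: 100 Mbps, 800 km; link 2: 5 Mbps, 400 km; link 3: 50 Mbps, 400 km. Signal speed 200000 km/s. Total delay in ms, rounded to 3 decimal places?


Packet = 2000 bytes = 16000 bits. Store-and-forward: sum (t_trans + t_prop) per link.
Link 1: t_trans = 16000/(100*10^6) s = 0.1600 ms; t_prop = 800/200000 s = 4.0000 ms; subtotal = 4.1600 ms
Link 2: t_trans = 16000/(5*10^6) s = 3.2000 ms; t_prop = 400/200000 s = 2.0000 ms; subtotal = 5.2000 ms
Link 3: t_trans = 16000/(50*10^6) s = 0.3200 ms; t_prop = 400/200000 s = 2.0000 ms; subtotal = 2.3200 ms
End-to-end = 4.1600 + 5.2000 + 2.3200 = 11.6800 ms -> 11.680 ms (3 dp)

11.680


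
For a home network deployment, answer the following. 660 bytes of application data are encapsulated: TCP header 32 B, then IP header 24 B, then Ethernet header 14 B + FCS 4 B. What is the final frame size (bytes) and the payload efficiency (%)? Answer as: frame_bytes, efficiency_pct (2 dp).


TCP segment = 660 + 32 = 692 B
IP packet = 692 + 24 = 716 B
Ethernet frame = 716 + 14 + 4 = 734 B
Efficiency = app / frame = 660 / 734 = 0.899183 = 89.9183% -> 89.92% (2 dp)

734, 89.92


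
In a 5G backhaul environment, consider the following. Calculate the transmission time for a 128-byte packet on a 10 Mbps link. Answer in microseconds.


Given: packet = 128 bytes, bandwidth = 10 Mbps
Packet in bits = 128 * 8 = 1024 bits
Bandwidth = 10 * 10^6 = 10000000 bps
Time = 1024 / 10000000 seconds
Time in us = 1024 * 10^6 / 10000000 = 102.4

102.4


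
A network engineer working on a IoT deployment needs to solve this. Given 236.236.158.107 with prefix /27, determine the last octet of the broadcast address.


Given: IP = 236.236.158.107, prefix = /27
Host bits = 32 - 27 = 5
Network last octet = 107 AND mask = 96
Host part size = 2^5 - 1 = 31
Broadcast last octet = 96 OR 31 = 127

127


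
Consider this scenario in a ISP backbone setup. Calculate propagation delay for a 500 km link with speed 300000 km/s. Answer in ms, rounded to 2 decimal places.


Given: distance = 500 km, speed = 300000 km/s
Delay = distance / speed = 500 / 300000 seconds
Delay in ms = 500 * 1000 / 300000
Delay = 1.6667 ms
Rounded to 2 dp = 1.67 ms

1.67


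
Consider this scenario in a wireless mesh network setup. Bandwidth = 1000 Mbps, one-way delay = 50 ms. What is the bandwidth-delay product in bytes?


Given: bandwidth = 1000 Mbps, delay = 50 ms
BDP in bits = 1000 * 10^6 * 50 / 1000
BDP in bits = 50000000
BDP in bytes = 50000000 / 8 = 6250000

6250000


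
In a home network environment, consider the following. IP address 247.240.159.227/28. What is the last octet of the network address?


Given: IP = 247.240.159.227, prefix = /28
Subnet mask = 255.255.255.240
Last octet of IP: 227
Last octet of mask: 240
Network last octet = 227 AND 240 = 224

224


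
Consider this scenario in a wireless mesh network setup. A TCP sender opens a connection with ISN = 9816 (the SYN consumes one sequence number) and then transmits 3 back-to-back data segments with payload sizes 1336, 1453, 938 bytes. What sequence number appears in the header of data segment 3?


The SYN occupies sequence number ISN = 9816, so the first data byte is ISN + 1 = 9817.
SEQ of data segment i = (ISN + 1) + sum of payload sizes of segments 1..i-1.
Segment 1: SEQ = 9817, payload = 1336 bytes
Segment 2: SEQ = 11153, payload = 1453 bytes
Segment 3: SEQ = 12606, payload = 938 bytes
SEQ of segment 3 = 9817 + 1336 + 1453 = 12606

12606


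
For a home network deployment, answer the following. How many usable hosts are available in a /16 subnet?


Given: subnet mask /16
Host bits = 32 - 16 = 16
Total addresses = 2^16 = 65536
Usable hosts = 65536 - 2 (network + broadcast) = 65534

65534


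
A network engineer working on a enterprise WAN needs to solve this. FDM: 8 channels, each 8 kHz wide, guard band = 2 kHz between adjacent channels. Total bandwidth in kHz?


Given: 8 channels, 8 kHz each, guard = 2 kHz
Channel bandwidth = 8 * 8 = 64 kHz
Guard bands = 7 gaps * 2 kHz = 14 kHz
Total = 64 + 14 = 78 kHz

78


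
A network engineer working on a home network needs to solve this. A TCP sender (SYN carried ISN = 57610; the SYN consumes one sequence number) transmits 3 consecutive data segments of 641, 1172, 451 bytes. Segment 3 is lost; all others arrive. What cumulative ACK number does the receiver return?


SYN uses sequence number 57610; first data byte = ISN + 1 = 57611.
Segment 1: SEQ = 57611, len = 641 B, covers [57611, 58251]
Segment 2: SEQ = 58252, len = 1172 B, covers [58252, 59423]
Segment 3: SEQ = 59424, len = 451 B, covers [59424, 59874] [LOST]
In-order data received: bytes [57611, 59423] (segments 1..2).
Segment 3 missing -> gap begins at byte 59424.
Cumulative ACK = next expected in-order byte = 57611 + 641 + 1172 = 59424

59424


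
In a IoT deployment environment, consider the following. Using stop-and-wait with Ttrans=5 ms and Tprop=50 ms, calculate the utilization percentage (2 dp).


Given: Ttrans = 5 ms, Tprop = 50 ms
RTT = 2 * Tprop = 2 * 50 = 100 ms
U = Ttrans / (Ttrans + RTT)
U = 5 / (5 + 100)
U = 5 / 105 = 0.047619
U% = 4.76%

4.76


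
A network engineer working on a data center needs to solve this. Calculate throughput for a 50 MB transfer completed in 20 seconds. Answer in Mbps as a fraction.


Given: file = 50 MB, time = 20 s
File in Mb = 50 * 8 = 400 Mb
Throughput = 400 / 20 Mbps
Throughput = 20 Mbps

20


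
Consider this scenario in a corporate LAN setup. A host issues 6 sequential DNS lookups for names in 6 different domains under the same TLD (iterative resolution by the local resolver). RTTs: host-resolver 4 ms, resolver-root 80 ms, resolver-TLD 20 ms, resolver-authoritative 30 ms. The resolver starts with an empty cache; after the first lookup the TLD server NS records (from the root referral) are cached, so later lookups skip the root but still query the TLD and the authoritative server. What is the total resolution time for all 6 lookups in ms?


Lookup 1 (cold cache): local + root + TLD + auth = 4 + 80 + 20 + 30 = 134 ms
Lookups 2..6 (TLD NS cached -> skip root; new domain -> still ask TLD and auth): local + TLD + auth = 4 + 20 + 30 = 54 ms each
Remaining 5 lookups: 5 * 54 = 270 ms
Total = 134 + 270 = 404 ms

404


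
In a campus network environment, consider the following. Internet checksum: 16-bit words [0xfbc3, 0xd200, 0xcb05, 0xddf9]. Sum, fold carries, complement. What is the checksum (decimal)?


Given words: [0xfbc3, 0xd200, 0xcb05, 0xddf9]
Step 1: Sum all words
Raw sum = 64451 + 53760 + 51973 + 56825 = 227009
Step 2: Fold carry: (30401 + 3) = 30404
One's complement = ~30404 & 0xFFFF = 35131

35131


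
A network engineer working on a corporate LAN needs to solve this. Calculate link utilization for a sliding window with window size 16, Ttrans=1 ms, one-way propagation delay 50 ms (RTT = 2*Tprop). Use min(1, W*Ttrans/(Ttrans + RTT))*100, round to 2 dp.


Given: W = 16, Ttrans = 1 ms, RTT = 100 ms (= 2 * Tprop, Tprop = 50 ms)
Cycle time = Ttrans + RTT = 1 + 100 = 101 ms (first packet sent until its ACK returns)
W * Ttrans = 16 * 1 = 16 ms of sending per cycle
W * Ttrans / (Ttrans + RTT) = 16 / 101 = 0.158416
U = min(1, 0.158416) = 0.158416
U% = 15.84%

15.84


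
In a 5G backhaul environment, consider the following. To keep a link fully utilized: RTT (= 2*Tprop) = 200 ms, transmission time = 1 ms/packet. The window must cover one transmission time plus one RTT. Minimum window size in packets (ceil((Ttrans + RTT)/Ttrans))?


Given: Ttrans = 1 ms, RTT = 200 ms (= 2 * Tprop, Tprop = 100 ms)
Time until first ACK returns = Ttrans + RTT = 1 + 200 = 201 ms
Need W * Ttrans >= Ttrans + RTT  ->  W >= (Ttrans + RTT) / Ttrans
(Ttrans + RTT) / Ttrans = 201 / 1 = 201
W_min = ceil(201) = 201

201


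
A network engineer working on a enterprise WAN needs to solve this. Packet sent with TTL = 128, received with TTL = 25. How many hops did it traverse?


Given: initial TTL = 128, received TTL = 25
Hops = initial TTL - received TTL
Hops = 128 - 25 = 103

103


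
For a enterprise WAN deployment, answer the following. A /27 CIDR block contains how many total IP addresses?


Given: CIDR prefix /27
Host bits = 32 - 27 = 5
Total addresses = 2^5 = 32

32


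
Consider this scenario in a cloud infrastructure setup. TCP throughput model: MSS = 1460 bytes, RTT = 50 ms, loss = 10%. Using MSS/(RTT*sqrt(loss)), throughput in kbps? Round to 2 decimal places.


Given: MSS = 1460 bytes, RTT = 50 ms, loss = 10%
RTT in seconds = 50 / 1000 = 0.05
Loss rate = 10% = 0.1
sqrt(loss) = sqrt(0.1) = 0.316227766017
Throughput (bytes/s) = 1460 / (0.05 * 0.316227766017) = 92338.5077
Throughput (kbps) = 92338.5077 * 8 / 1000 = 738.708061 -> 738.71 kbps (2 dp)

738.71


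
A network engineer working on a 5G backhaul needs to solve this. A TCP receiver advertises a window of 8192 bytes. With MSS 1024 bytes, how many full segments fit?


Given: RWND = 8192 bytes, MSS = 1024 bytes
Full segments = floor(RWND / MSS)
Full segments = floor(8192 / 1024)
Full segments = floor(8.0) = 8

8


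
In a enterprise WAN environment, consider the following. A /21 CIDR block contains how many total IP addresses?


Given: CIDR prefix /21
Host bits = 32 - 21 = 11
Total addresses = 2^11 = 2048

2048


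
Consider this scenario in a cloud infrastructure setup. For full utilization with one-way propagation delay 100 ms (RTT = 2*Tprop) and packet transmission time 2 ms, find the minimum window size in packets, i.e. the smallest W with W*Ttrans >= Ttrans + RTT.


Given: Ttrans = 2 ms, RTT = 200 ms (= 2 * Tprop, Tprop = 100 ms)
Time until first ACK returns = Ttrans + RTT = 2 + 200 = 202 ms
Need W * Ttrans >= Ttrans + RTT  ->  W >= (Ttrans + RTT) / Ttrans
(Ttrans + RTT) / Ttrans = 202 / 2 = 101
W_min = ceil(101) = 101

101


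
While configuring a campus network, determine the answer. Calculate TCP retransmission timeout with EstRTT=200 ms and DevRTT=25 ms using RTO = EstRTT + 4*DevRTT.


Given: EstRTT = 200 ms, DevRTT = 25 ms
Timeout = EstRTT + 4 * DevRTT
4 * DevRTT = 4 * 25 = 100
Timeout = 200 + 100 = 300 ms

300


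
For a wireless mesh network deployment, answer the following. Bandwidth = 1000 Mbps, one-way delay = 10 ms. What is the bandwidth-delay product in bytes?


Given: bandwidth = 1000 Mbps, delay = 10 ms
BDP in bits = 1000 * 10^6 * 10 / 1000
BDP in bits = 10000000
BDP in bytes = 10000000 / 8 = 1250000

1250000


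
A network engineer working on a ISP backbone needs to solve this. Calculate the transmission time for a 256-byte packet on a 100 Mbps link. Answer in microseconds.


Given: packet = 256 bytes, bandwidth = 100 Mbps
Packet in bits = 256 * 8 = 2048 bits
Bandwidth = 100 * 10^6 = 100000000 bps
Time = 2048 / 100000000 seconds
Time in us = 2048 * 10^6 / 100000000 = 20.48

20.48


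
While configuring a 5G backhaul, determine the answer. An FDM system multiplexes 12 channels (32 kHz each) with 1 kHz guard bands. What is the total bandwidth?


Given: 12 channels, 32 kHz each, guard = 1 kHz
Channel bandwidth = 12 * 32 = 384 kHz
Guard bands = 11 gaps * 1 kHz = 11 kHz
Total = 384 + 11 = 395 kHz

395


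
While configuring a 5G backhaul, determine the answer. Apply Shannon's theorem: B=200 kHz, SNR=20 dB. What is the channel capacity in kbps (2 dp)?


Given: B = 200 kHz, SNR = 20 dB
SNR linear = 10^(20/10) = 100
1 + SNR = 101
log2(101) = 6.6582114828
C = 200 * 1000 * 6.6582114828 = 1331642.2966 bps
C = 1331.642297 kbps -> 1331.64 kbps (2 dp)

1331.64


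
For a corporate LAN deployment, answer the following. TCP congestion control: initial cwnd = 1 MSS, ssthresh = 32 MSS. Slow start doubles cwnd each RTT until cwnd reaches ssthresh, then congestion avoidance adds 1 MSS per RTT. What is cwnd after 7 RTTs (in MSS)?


RTT 0: cwnd = 1 MSS (initial)
RTT 1: cwnd = 2 MSS (slow start, doubled)
RTT 2: cwnd = 4 MSS (slow start, doubled)
RTT 3: cwnd = 8 MSS (slow start, doubled)
RTT 4: cwnd = 16 MSS (slow start, doubled)
RTT 5: cwnd = 32 MSS (slow start, doubled)
RTT 6: cwnd = 33 MSS (congestion avoidance, +1)
RTT 7: cwnd = 34 MSS (congestion avoidance, +1)

34


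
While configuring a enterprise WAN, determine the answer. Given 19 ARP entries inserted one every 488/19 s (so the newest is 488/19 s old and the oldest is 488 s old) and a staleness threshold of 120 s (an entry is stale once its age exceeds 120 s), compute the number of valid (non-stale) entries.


Ages are k * 488/19 s for k = 1..19 (spacing = 25.6842 s).
Entry k is valid iff k * 488/19 <= 120 iff k <= 19 * 120 / 488 = 4.6721
n_valid = floor(4.6721) = 4
(n_stale = 19 - 4 = 15)

4


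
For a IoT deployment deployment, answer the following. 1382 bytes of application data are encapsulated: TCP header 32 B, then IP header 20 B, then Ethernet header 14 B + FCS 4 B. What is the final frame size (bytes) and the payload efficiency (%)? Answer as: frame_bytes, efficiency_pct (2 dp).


TCP segment = 1382 + 32 = 1414 B
IP packet = 1414 + 20 = 1434 B
Ethernet frame = 1434 + 14 + 4 = 1452 B
Efficiency = app / frame = 1382 / 1452 = 0.951791 = 95.1791% -> 95.18% (2 dp)

1452, 95.18


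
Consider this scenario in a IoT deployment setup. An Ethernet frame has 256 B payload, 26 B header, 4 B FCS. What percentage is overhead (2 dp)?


Given: payload = 256 B, header = 26 B, trailer = 4 B
Overhead bytes = header + trailer = 26 + 4 = 30
Total frame = payload + overhead = 256 + 30 = 286
Overhead % = 30 / 286 * 100 = 10.4895% -> 10.49% (2 dp)

10.49


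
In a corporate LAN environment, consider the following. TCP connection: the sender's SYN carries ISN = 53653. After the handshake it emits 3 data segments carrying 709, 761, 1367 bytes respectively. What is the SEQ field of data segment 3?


The SYN occupies sequence number ISN = 53653, so the first data byte is ISN + 1 = 53654.
SEQ of data segment i = (ISN + 1) + sum of payload sizes of segments 1..i-1.
Segment 1: SEQ = 53654, payload = 709 bytes
Segment 2: SEQ = 54363, payload = 761 bytes
Segment 3: SEQ = 55124, payload = 1367 bytes
SEQ of segment 3 = 53654 + 709 + 761 = 55124

55124


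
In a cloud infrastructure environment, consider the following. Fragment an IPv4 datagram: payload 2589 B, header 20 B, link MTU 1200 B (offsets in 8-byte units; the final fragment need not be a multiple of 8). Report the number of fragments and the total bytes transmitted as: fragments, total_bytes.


Max data per non-final fragment = floor((MTU - header)/8)*8 = floor((1200 - 20)/8)*8 = floor(1180/8)*8 = 1176 B
Final fragment needs no 8-byte alignment: it can carry up to MTU - header = 1180 B
Non-final fragments needed = ceil((payload - 1180) / 1176) = ceil(1409/1176) = ceil(1.1981) = 2
Number of fragments = 2 + 1 = 3
Fragment sizes (data): 2 * 1176 B + 237 B (last, 237 <= 1180 OK)
Total bytes sent = payload + n_frags * header = 2589 + 3*20 = 2589 + 60 = 2649 B

3, 2649


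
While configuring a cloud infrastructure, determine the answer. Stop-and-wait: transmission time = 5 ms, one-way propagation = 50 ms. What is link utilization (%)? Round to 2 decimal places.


Given: Ttrans = 5 ms, Tprop = 50 ms
RTT = 2 * Tprop = 2 * 50 = 100 ms
U = Ttrans / (Ttrans + RTT)
U = 5 / (5 + 100)
U = 5 / 105 = 0.047619
U% = 4.76%

4.76


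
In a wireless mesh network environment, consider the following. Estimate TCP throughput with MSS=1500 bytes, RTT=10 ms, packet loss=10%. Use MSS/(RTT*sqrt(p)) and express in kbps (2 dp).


Given: MSS = 1500 bytes, RTT = 10 ms, loss = 10%
RTT in seconds = 10 / 1000 = 0.01
Loss rate = 10% = 0.1
sqrt(loss) = sqrt(0.1) = 0.316227766017
Throughput (bytes/s) = 1500 / (0.01 * 0.316227766017) = 474341.6490
Throughput (kbps) = 474341.6490 * 8 / 1000 = 3794.733192 -> 3794.73 kbps (2 dp)

3794.73
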